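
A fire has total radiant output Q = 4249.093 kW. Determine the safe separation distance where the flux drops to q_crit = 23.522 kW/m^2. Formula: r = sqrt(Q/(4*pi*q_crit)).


4*pi*q_crit = 295.59
Q/(4*pi*q_crit) = 14.375
r = sqrt(14.375) = 3.7915 m

3.7915 m


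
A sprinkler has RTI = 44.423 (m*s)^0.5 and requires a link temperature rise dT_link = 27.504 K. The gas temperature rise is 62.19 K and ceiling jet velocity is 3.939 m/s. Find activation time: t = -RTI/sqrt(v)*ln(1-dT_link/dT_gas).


dT_link/dT_gas = 0.44226
ln(1 - 0.44226) = -0.58386
t = -44.423 / sqrt(3.939) * -0.58386 = 13.068 s

13.068 s


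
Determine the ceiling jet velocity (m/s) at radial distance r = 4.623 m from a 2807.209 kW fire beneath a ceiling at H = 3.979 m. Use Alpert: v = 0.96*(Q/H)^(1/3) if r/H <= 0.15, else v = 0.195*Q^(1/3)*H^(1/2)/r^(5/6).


r/H = 4.623 / 3.979 = 1.1618
r/H > 0.15, so v = 0.195*Q^(1/3)*H^(1/2)/r^(5/6)
Q^(1/3) = 14.107
H^(1/2) = 1.9947
r^(5/6) = 3.5818
v = 0.195 * 14.107 * 1.9947 / 3.5818 = 1.5319 m/s

1.5319 m/s


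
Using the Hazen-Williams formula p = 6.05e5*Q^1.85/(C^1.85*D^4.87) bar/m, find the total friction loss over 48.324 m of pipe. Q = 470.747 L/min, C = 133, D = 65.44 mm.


Q^1.85 = 88035
C^1.85 = 8494.3
D^4.87 = 6.9688e+08
p/m = 0.0089977 bar/m
p_total = 0.0089977 * 48.324 = 0.43480 bar

0.43480 bar


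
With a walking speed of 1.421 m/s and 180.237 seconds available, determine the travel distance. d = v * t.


d = 1.421 * 180.237 = 256.12 m

256.12 m


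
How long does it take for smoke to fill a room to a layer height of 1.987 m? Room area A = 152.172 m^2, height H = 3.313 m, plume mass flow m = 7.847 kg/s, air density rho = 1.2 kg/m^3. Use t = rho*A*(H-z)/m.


H - z = 1.326 m
t = 1.2 * 152.172 * 1.326 / 7.847 = 30.857 s

30.857 s


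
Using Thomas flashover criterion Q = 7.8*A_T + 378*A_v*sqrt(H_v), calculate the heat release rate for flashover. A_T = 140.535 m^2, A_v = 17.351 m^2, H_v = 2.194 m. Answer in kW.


7.8*A_T = 1096.173
sqrt(H_v) = 1.4812
378*A_v*sqrt(H_v) = 9714.8
Q = 1096.173 + 9714.8 = 10811 kW

10811 kW


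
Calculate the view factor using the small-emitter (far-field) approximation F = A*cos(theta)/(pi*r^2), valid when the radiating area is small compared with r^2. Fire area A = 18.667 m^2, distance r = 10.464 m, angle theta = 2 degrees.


cos(2 deg) = 0.99939
pi*r^2 = 343.99
F = 18.667 * 0.99939 / 343.99 = 0.054233

0.054233


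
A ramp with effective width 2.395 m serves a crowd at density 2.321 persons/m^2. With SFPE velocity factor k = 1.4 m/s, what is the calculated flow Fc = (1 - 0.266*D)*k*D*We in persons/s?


1 - 0.266*D = 1 - 0.266*2.321 = 0.38261
Fs = 0.38261 * 1.4 * 2.321 = 1.2433 persons/(s*m)
Fc = 1.2433 * 2.395 = 2.9776 persons/s

2.9776 persons/s


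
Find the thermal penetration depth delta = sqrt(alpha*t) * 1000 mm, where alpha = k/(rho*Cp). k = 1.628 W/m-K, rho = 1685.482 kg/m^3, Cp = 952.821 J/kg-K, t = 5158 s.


alpha = 1.628 / (1685.482 * 952.821) = 1.0137e-06 m^2/s
alpha * t = 0.0052288
delta = sqrt(0.0052288) * 1000 = 72.310 mm

72.310 mm


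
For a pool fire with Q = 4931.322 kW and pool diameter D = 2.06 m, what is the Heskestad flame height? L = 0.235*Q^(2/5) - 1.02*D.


Q^(2/5) = 30.004
0.235 * Q^(2/5) = 7.0510
1.02 * D = 2.1012
L = 4.9498 m

4.9498 m


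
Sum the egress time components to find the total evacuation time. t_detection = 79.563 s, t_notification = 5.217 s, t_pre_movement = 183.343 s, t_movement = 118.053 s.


Total = 79.563 + 5.217 + 183.343 + 118.053 = 386.176 s

386.176 s


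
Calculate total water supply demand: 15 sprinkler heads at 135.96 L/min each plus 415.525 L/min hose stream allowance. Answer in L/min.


Sprinkler demand = 15 * 135.96 = 2039.4 L/min
Total = 2039.4 + 415.525 = 2454.925 L/min

2454.925 L/min


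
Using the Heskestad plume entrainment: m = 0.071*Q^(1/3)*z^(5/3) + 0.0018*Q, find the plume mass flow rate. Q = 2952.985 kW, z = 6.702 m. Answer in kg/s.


Q^(1/3) = 14.347
z^(5/3) = 23.824
First term = 0.071 * 14.347 * 23.824 = 24.267
Second term = 0.0018 * 2952.985 = 5.3154
m = 29.583 kg/s

29.583 kg/s


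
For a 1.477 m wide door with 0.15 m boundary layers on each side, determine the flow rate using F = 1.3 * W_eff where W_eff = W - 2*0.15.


W_eff = 1.477 - 0.30 = 1.177 m
F = 1.3 * 1.177 = 1.5301 persons/s

1.5301 persons/s


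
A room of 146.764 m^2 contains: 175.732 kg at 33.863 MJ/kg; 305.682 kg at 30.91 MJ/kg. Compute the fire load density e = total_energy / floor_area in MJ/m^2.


Total energy = 175.732*33.863 + 305.682*30.91
= 5950.813 + 9448.631
= 15399.44 MJ
e = 15399.44 / 146.764 = 104.93 MJ/m^2

104.93 MJ/m^2


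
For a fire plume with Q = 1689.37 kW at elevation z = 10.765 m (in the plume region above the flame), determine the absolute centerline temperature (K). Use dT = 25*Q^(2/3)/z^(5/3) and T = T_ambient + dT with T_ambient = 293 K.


Q^(2/3) = 141.85
z^(5/3) = 52.484
dT = 25 * 141.85 / 52.484 = 67.567 K
T = 293 + 67.567 = 360.57 K

360.57 K


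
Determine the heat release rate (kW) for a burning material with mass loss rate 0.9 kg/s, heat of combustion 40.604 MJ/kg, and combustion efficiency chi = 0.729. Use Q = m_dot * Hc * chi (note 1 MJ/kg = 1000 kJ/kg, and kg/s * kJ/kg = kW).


Hc = 40.604 MJ/kg = 40.604 * 1000 kJ/kg = 40604 kJ/kg
Q = 0.9 kg/s * 40604 kJ/kg * 0.729 = 26640 kW

26640 kW


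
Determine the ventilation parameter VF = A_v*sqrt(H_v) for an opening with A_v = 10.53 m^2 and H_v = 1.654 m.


sqrt(H_v) = 1.2861
VF = 10.53 * 1.2861 = 13.542 m^(5/2)

13.542 m^(5/2)


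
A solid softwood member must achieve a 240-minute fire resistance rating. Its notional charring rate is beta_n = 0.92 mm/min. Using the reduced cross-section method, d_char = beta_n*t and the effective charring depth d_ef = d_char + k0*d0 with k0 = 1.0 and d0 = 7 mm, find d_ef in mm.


d_char = 0.92 * 240 = 220.8 mm
d_ef = 220.8 + 1.0*7 = 227.8 mm

227.8 mm


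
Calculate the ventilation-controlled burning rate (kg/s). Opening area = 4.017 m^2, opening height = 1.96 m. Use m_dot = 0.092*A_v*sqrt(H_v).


sqrt(H_v) = 1.4
m_dot = 0.092 * 4.017 * 1.4 = 0.51739 kg/s

0.51739 kg/s


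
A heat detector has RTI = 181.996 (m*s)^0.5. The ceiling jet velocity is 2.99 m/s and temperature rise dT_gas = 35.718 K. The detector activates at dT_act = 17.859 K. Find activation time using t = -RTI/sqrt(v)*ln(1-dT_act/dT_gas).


dT_act/dT_gas = 0.5
ln(1 - 0.5) = -0.69315
t = -181.996 / sqrt(2.99) * -0.69315 = 72.954 s

72.954 s


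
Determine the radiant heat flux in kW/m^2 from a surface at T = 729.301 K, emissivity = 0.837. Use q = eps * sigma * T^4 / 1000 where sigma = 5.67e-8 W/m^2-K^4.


T^4 = 2.8290e+11
q = 0.837 * 5.67e-8 * 2.8290e+11 / 1000 = 13.426 kW/m^2

13.426 kW/m^2


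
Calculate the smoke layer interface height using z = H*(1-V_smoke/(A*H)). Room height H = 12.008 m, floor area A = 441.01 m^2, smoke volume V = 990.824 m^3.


V/(A*H) = 0.18710
1 - 0.18710 = 0.81290
z = 12.008 * 0.81290 = 9.7613 m

9.7613 m


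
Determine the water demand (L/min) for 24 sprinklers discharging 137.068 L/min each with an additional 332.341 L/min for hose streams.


Sprinkler demand = 24 * 137.068 = 3289.632 L/min
Total = 3289.632 + 332.341 = 3621.973 L/min

3621.973 L/min


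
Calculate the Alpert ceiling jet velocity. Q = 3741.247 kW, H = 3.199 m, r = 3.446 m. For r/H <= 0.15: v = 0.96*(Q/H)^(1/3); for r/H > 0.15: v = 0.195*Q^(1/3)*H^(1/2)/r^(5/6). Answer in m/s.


r/H = 3.446 / 3.199 = 1.0772
r/H > 0.15, so v = 0.195*Q^(1/3)*H^(1/2)/r^(5/6)
Q^(1/3) = 15.524
H^(1/2) = 1.7886
r^(5/6) = 2.8039
v = 0.195 * 15.524 * 1.7886 / 2.8039 = 1.9310 m/s

1.9310 m/s


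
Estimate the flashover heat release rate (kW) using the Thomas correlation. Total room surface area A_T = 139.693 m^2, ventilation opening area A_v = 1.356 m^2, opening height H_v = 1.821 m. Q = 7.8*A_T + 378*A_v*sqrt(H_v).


7.8*A_T = 1089.6
sqrt(H_v) = 1.3494
378*A_v*sqrt(H_v) = 691.68
Q = 1089.6 + 691.68 = 1781.3 kW

1781.3 kW


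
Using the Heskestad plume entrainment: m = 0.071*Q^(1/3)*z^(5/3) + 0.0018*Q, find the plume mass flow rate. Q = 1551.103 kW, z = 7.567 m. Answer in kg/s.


Q^(1/3) = 11.576
z^(5/3) = 29.166
First term = 0.071 * 11.576 * 29.166 = 23.971
Second term = 0.0018 * 1551.103 = 2.7920
m = 26.763 kg/s

26.763 kg/s


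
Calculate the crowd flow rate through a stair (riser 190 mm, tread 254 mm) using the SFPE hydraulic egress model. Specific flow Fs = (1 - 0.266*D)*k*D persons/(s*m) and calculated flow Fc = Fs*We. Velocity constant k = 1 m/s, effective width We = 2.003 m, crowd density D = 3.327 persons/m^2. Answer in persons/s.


1 - 0.266*D = 1 - 0.266*3.327 = 0.11502
Fs = 0.11502 * 1 * 3.327 = 0.38266 persons/(s*m)
Fc = 0.38266 * 2.003 = 0.76648 persons/s

0.76648 persons/s


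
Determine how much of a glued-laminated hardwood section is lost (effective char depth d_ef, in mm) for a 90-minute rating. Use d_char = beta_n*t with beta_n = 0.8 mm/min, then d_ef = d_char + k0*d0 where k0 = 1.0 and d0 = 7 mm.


d_char = 0.8 * 90 = 72 mm
d_ef = 72 + 1.0*7 = 79 mm

79 mm


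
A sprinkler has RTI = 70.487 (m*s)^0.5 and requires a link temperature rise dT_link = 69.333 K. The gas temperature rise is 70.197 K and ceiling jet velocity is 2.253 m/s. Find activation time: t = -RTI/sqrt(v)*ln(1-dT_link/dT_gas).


dT_link/dT_gas = 0.98769
ln(1 - 0.98769) = -4.3975
t = -70.487 / sqrt(2.253) * -4.3975 = 206.51 s

206.51 s


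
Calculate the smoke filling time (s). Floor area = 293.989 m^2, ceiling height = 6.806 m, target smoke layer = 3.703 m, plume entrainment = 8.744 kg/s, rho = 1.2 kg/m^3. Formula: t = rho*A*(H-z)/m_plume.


H - z = 3.103 m
t = 1.2 * 293.989 * 3.103 / 8.744 = 125.19 s

125.19 s


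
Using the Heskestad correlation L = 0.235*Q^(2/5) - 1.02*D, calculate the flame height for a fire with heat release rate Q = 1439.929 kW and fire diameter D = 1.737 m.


Q^(2/5) = 18.337
0.235 * Q^(2/5) = 4.3093
1.02 * D = 1.7717
L = 2.5375 m

2.5375 m


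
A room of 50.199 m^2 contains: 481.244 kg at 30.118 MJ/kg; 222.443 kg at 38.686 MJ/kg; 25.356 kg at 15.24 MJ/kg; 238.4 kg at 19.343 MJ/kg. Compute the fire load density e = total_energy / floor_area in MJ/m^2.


Total energy = 481.244*30.118 + 222.443*38.686 + 25.356*15.24 + 238.4*19.343
= 14494.11 + 8605.430 + 386.4254 + 4611.371
= 28097.33 MJ
e = 28097.33 / 50.199 = 559.72 MJ/m^2

559.72 MJ/m^2


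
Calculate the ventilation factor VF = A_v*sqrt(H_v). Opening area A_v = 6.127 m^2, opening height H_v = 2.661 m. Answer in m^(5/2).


sqrt(H_v) = 1.6313
VF = 6.127 * 1.6313 = 9.9947 m^(5/2)

9.9947 m^(5/2)


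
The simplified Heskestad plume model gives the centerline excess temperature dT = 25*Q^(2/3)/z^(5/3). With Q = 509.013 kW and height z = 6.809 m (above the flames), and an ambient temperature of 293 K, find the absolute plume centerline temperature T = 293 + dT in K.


Q^(2/3) = 63.751
z^(5/3) = 24.461
dT = 25 * 63.751 / 24.461 = 65.156 K
T = 293 + 65.156 = 358.16 K

358.16 K


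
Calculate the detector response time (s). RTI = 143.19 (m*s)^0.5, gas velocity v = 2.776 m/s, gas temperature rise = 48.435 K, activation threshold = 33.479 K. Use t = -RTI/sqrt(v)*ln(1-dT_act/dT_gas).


dT_act/dT_gas = 0.69122
ln(1 - 0.69122) = -1.1751
t = -143.19 / sqrt(2.776) * -1.1751 = 100.99 s

100.99 s


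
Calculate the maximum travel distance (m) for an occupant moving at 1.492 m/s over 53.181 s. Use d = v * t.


d = 1.492 * 53.181 = 79.346 m

79.346 m


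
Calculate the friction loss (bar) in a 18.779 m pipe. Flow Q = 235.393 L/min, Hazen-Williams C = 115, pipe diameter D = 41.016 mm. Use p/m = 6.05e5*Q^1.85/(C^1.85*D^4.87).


Q^1.85 = 24424
C^1.85 = 6490.7
D^4.87 = 7.1628e+07
p/m = 0.031783 bar/m
p_total = 0.031783 * 18.779 = 0.59686 bar

0.59686 bar


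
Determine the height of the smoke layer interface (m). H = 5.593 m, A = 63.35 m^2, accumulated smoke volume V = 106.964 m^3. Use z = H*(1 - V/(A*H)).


V/(A*H) = 0.30189
1 - 0.30189 = 0.69811
z = 5.593 * 0.69811 = 3.9045 m

3.9045 m


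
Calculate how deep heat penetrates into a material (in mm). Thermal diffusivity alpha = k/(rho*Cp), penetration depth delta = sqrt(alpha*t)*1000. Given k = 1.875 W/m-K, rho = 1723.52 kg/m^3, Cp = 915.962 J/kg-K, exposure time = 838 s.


alpha = 1.875 / (1723.52 * 915.962) = 1.1877e-06 m^2/s
alpha * t = 0.00099529
delta = sqrt(0.00099529) * 1000 = 31.548 mm

31.548 mm


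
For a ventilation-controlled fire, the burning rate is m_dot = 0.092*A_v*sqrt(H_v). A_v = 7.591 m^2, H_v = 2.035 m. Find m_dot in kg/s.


sqrt(H_v) = 1.4265
m_dot = 0.092 * 7.591 * 1.4265 = 0.99625 kg/s

0.99625 kg/s


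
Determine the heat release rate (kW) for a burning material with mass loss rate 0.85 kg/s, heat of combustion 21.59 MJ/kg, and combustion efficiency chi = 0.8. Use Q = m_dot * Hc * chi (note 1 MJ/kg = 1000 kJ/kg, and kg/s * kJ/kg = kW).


Hc = 21.59 MJ/kg = 21.59 * 1000 kJ/kg = 21590 kJ/kg
Q = 0.85 kg/s * 21590 kJ/kg * 0.8 = 14681.2 kW

14681.2 kW


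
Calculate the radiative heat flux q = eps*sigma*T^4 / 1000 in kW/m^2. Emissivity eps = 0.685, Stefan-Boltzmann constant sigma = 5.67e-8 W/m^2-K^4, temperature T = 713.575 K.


T^4 = 2.5927e+11
q = 0.685 * 5.67e-8 * 2.5927e+11 / 1000 = 10.070 kW/m^2

10.070 kW/m^2


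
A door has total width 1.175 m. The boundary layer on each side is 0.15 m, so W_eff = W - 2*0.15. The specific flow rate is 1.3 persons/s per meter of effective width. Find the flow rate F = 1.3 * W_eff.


W_eff = 1.175 - 0.30 = 0.875 m
F = 1.3 * 0.875 = 1.1375 persons/s

1.1375 persons/s


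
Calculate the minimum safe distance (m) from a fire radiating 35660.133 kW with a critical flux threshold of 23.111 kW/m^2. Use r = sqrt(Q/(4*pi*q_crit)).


4*pi*q_crit = 290.42
Q/(4*pi*q_crit) = 122.79
r = sqrt(122.79) = 11.081 m

11.081 m


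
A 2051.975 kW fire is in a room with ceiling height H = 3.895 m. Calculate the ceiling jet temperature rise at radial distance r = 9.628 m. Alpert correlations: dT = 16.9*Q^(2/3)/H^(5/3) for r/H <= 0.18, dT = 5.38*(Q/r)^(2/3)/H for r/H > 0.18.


r/H = 9.628 / 3.895 = 2.4719
r/H > 0.18, so dT = 5.38*(Q/r)^(2/3)/H
Q/r = 213.13
(Q/r)^(2/3) = 35.680
dT = 5.38 * 35.680 / 3.895 = 49.283 K

49.283 K


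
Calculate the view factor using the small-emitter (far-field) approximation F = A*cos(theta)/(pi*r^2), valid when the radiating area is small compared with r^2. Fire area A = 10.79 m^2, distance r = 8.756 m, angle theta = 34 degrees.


cos(34 deg) = 0.82904
pi*r^2 = 240.86
F = 10.79 * 0.82904 / 240.86 = 0.037139

0.037139


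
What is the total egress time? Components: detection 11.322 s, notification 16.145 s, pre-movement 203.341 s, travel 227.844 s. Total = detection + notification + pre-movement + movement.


Total = 11.322 + 16.145 + 203.341 + 227.844 = 458.652 s

458.652 s


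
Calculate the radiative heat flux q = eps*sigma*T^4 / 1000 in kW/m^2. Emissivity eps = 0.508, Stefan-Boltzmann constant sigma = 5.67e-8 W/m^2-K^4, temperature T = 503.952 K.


T^4 = 6.4500e+10
q = 0.508 * 5.67e-8 * 6.4500e+10 / 1000 = 1.8578 kW/m^2

1.8578 kW/m^2


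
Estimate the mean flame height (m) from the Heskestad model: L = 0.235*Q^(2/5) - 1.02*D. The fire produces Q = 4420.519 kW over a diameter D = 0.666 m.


Q^(2/5) = 28.720
0.235 * Q^(2/5) = 6.7493
1.02 * D = 0.67932
L = 6.0700 m

6.0700 m


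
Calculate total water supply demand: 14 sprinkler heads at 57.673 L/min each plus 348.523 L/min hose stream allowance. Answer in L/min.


Sprinkler demand = 14 * 57.673 = 807.422 L/min
Total = 807.422 + 348.523 = 1155.945 L/min

1155.945 L/min


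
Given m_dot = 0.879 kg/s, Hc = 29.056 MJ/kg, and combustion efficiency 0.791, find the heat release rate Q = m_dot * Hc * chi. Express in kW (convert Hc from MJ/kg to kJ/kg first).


Hc = 29.056 MJ/kg = 29.056 * 1000 kJ/kg = 29056 kJ/kg
Q = 0.879 kg/s * 29056 kJ/kg * 0.791 = 20202 kW

20202 kW


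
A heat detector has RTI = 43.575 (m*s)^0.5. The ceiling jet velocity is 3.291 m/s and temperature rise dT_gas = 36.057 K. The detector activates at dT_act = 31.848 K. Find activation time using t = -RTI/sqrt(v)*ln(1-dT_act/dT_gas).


dT_act/dT_gas = 0.88327
ln(1 - 0.88327) = -2.1479
t = -43.575 / sqrt(3.291) * -2.1479 = 51.592 s

51.592 s


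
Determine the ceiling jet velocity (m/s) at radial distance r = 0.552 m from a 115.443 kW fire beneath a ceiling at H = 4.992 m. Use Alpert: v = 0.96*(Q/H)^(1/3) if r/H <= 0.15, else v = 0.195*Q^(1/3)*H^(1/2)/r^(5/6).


r/H = 0.552 / 4.992 = 0.11058
r/H <= 0.15, so v = 0.96*(Q/H)^(1/3)
Q/H = 23.126
(Q/H)^(1/3) = 2.8490
v = 0.96 * 2.8490 = 2.7351 m/s

2.7351 m/s


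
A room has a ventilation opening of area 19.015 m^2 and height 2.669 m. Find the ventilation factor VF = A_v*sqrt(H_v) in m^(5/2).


sqrt(H_v) = 1.6337
VF = 19.015 * 1.6337 = 31.065 m^(5/2)

31.065 m^(5/2)


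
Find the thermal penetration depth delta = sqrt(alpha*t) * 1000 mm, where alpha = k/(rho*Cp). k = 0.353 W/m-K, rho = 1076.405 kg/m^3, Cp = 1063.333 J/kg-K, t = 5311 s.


alpha = 0.353 / (1076.405 * 1063.333) = 3.0841e-07 m^2/s
alpha * t = 0.0016380
delta = sqrt(0.0016380) * 1000 = 40.472 mm

40.472 mm


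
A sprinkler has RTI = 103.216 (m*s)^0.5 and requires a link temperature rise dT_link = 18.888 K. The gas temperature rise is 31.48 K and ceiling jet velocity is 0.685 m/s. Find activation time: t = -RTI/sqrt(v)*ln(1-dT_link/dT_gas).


dT_link/dT_gas = 0.6
ln(1 - 0.6) = -0.91629
t = -103.216 / sqrt(0.685) * -0.91629 = 114.27 s

114.27 s


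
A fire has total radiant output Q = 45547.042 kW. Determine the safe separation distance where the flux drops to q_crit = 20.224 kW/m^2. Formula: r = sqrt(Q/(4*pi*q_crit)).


4*pi*q_crit = 254.14
Q/(4*pi*q_crit) = 179.22
r = sqrt(179.22) = 13.387 m

13.387 m


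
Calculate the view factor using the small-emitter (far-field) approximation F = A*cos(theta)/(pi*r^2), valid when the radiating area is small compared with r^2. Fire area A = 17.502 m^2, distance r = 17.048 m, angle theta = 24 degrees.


cos(24 deg) = 0.91355
pi*r^2 = 913.05
F = 17.502 * 0.91355 / 913.05 = 0.017511

0.017511


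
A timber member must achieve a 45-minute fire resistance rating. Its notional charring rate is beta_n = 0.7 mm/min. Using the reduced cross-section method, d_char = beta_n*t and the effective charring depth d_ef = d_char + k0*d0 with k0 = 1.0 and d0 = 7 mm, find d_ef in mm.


d_char = 0.7 * 45 = 31.5 mm
d_ef = 31.5 + 1.0*7 = 38.5 mm

38.5 mm


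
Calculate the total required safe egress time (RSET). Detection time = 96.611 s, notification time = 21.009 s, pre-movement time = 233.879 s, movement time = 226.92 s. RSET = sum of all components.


Total = 96.611 + 21.009 + 233.879 + 226.92 = 578.419 s

578.419 s


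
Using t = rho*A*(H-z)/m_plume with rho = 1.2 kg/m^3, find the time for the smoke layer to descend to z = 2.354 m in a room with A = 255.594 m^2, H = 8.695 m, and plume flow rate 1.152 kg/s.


H - z = 6.341 m
t = 1.2 * 255.594 * 6.341 / 1.152 = 1688.3 s

1688.3 s


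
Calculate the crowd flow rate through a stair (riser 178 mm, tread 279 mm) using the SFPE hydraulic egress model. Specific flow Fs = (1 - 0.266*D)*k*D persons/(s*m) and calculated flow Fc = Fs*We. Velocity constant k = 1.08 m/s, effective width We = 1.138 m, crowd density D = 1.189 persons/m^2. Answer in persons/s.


1 - 0.266*D = 1 - 0.266*1.189 = 0.68373
Fs = 0.68373 * 1.08 * 1.189 = 0.87799 persons/(s*m)
Fc = 0.87799 * 1.138 = 0.99915 persons/s

0.99915 persons/s


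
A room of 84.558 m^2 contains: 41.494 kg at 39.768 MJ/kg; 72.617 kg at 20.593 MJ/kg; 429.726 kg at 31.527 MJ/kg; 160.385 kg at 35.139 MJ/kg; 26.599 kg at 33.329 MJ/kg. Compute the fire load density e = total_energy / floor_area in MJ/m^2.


Total energy = 41.494*39.768 + 72.617*20.593 + 429.726*31.527 + 160.385*35.139 + 26.599*33.329
= 1650.133 + 1495.402 + 13547.97 + 5635.769 + 886.5181
= 23215.79 MJ
e = 23215.79 / 84.558 = 274.55 MJ/m^2

274.55 MJ/m^2


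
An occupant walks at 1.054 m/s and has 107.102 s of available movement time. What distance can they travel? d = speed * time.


d = 1.054 * 107.102 = 112.89 m

112.89 m


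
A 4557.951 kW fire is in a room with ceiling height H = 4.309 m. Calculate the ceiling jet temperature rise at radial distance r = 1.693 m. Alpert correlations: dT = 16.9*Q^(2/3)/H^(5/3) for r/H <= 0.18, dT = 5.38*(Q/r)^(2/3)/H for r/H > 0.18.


r/H = 1.693 / 4.309 = 0.39290
r/H > 0.18, so dT = 5.38*(Q/r)^(2/3)/H
Q/r = 2692.2
(Q/r)^(2/3) = 193.53
dT = 5.38 * 193.53 / 4.309 = 241.63 K

241.63 K


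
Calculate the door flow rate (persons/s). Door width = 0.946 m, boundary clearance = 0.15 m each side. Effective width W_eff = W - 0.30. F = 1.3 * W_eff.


W_eff = 0.946 - 0.30 = 0.646 m
F = 1.3 * 0.646 = 0.83980 persons/s

0.83980 persons/s


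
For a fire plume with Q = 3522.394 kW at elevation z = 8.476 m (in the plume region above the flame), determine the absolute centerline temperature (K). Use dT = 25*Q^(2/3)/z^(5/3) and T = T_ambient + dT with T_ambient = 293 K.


Q^(2/3) = 231.50
z^(5/3) = 35.236
dT = 25 * 231.50 / 35.236 = 164.25 K
T = 293 + 164.25 = 457.25 K

457.25 K


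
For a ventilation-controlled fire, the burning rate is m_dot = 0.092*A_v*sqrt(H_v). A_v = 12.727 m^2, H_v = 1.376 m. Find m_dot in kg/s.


sqrt(H_v) = 1.1730
m_dot = 0.092 * 12.727 * 1.1730 = 1.3735 kg/s

1.3735 kg/s


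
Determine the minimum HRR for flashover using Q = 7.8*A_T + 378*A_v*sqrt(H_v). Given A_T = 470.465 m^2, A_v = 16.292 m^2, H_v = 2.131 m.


7.8*A_T = 3669.627
sqrt(H_v) = 1.4598
378*A_v*sqrt(H_v) = 8990.0
Q = 3669.627 + 8990.0 = 12660 kW

12660 kW


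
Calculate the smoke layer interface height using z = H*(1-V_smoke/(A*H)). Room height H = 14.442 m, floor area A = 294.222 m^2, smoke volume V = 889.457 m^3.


V/(A*H) = 0.20933
1 - 0.20933 = 0.79067
z = 14.442 * 0.79067 = 11.419 m

11.419 m


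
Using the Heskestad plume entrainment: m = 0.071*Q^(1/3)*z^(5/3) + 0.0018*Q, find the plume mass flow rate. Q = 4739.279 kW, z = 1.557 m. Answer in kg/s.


Q^(1/3) = 16.797
z^(5/3) = 2.0916
First term = 0.071 * 16.797 * 2.0916 = 2.4945
Second term = 0.0018 * 4739.279 = 8.5307
m = 11.025 kg/s

11.025 kg/s


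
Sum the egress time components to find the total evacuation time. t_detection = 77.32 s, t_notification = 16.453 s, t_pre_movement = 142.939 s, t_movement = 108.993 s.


Total = 77.32 + 16.453 + 142.939 + 108.993 = 345.705 s

345.705 s


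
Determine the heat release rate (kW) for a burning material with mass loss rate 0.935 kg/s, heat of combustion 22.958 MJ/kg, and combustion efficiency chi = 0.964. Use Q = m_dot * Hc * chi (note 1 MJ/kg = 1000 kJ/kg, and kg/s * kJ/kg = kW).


Hc = 22.958 MJ/kg = 22.958 * 1000 kJ/kg = 22958 kJ/kg
Q = 0.935 kg/s * 22958 kJ/kg * 0.964 = 20693 kW

20693 kW


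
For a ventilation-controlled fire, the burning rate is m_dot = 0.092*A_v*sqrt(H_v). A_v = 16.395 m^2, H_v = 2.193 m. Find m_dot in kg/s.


sqrt(H_v) = 1.4809
m_dot = 0.092 * 16.395 * 1.4809 = 2.2337 kg/s

2.2337 kg/s


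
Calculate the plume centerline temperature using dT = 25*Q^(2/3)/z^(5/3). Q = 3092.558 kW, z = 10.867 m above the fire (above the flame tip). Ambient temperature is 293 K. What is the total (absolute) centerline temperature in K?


Q^(2/3) = 212.27
z^(5/3) = 53.315
dT = 25 * 212.27 / 53.315 = 99.533 K
T = 293 + 99.533 = 392.53 K

392.53 K


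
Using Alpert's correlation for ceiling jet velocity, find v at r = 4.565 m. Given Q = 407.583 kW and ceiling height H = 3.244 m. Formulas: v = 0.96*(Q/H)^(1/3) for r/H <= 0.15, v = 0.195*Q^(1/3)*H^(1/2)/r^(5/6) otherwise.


r/H = 4.565 / 3.244 = 1.4072
r/H > 0.15, so v = 0.195*Q^(1/3)*H^(1/2)/r^(5/6)
Q^(1/3) = 7.4143
H^(1/2) = 1.8011
r^(5/6) = 3.5443
v = 0.195 * 7.4143 * 1.8011 / 3.5443 = 0.73471 m/s

0.73471 m/s


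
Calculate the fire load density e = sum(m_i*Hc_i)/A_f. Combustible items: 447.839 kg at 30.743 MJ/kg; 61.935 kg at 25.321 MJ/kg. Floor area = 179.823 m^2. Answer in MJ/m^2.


Total energy = 447.839*30.743 + 61.935*25.321
= 13767.91 + 1568.256
= 15336.17 MJ
e = 15336.17 / 179.823 = 85.285 MJ/m^2

85.285 MJ/m^2


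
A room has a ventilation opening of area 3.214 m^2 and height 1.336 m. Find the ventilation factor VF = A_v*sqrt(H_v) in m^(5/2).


sqrt(H_v) = 1.1559
VF = 3.214 * 1.1559 = 3.7149 m^(5/2)

3.7149 m^(5/2)


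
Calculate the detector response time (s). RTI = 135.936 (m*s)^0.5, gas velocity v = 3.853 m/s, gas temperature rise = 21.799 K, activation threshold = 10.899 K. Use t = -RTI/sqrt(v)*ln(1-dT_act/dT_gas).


dT_act/dT_gas = 0.49998
ln(1 - 0.49998) = -0.69310
t = -135.936 / sqrt(3.853) * -0.69310 = 47.999 s

47.999 s


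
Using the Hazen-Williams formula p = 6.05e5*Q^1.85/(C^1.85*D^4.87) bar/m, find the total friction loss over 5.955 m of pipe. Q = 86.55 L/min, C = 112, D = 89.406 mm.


Q^1.85 = 3836.6
C^1.85 = 6180.9
D^4.87 = 3.1853e+09
p/m = 0.00011789 bar/m
p_total = 0.00011789 * 5.955 = 0.00070206 bar

0.00070206 bar


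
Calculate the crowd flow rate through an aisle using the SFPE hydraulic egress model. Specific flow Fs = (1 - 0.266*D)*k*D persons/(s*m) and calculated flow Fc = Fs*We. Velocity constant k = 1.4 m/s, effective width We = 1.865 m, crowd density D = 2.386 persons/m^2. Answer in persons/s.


1 - 0.266*D = 1 - 0.266*2.386 = 0.36532
Fs = 0.36532 * 1.4 * 2.386 = 1.2203 persons/(s*m)
Fc = 1.2203 * 1.865 = 2.2759 persons/s

2.2759 persons/s


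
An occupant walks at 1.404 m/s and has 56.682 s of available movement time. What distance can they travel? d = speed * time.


d = 1.404 * 56.682 = 79.582 m

79.582 m


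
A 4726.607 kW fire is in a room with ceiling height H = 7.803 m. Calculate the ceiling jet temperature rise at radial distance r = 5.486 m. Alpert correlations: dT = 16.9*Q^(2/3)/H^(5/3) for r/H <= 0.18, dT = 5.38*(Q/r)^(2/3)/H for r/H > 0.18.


r/H = 5.486 / 7.803 = 0.70306
r/H > 0.18, so dT = 5.38*(Q/r)^(2/3)/H
Q/r = 861.58
(Q/r)^(2/3) = 90.545
dT = 5.38 * 90.545 / 7.803 = 62.429 K

62.429 K


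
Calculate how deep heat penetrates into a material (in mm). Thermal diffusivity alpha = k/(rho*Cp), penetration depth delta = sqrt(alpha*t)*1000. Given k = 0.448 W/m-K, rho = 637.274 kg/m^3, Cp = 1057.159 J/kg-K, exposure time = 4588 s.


alpha = 0.448 / (637.274 * 1057.159) = 6.6498e-07 m^2/s
alpha * t = 0.0030509
delta = sqrt(0.0030509) * 1000 = 55.235 mm

55.235 mm


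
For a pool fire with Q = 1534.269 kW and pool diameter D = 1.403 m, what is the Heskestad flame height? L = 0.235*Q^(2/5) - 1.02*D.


Q^(2/5) = 18.809
0.235 * Q^(2/5) = 4.4201
1.02 * D = 1.4311
L = 2.9890 m

2.9890 m


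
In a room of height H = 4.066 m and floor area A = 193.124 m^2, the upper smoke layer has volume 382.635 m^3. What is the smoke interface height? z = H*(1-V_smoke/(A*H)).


V/(A*H) = 0.48728
1 - 0.48728 = 0.51272
z = 4.066 * 0.51272 = 2.0847 m

2.0847 m


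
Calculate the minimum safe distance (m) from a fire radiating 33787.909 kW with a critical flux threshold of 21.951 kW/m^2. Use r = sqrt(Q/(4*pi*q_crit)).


4*pi*q_crit = 275.84
Q/(4*pi*q_crit) = 122.49
r = sqrt(122.49) = 11.067 m

11.067 m


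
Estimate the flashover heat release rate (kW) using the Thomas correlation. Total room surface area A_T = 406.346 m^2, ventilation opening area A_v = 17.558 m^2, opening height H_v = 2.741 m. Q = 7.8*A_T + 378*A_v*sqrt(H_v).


7.8*A_T = 3169.5
sqrt(H_v) = 1.6556
378*A_v*sqrt(H_v) = 10988
Q = 3169.5 + 10988 = 14158 kW

14158 kW


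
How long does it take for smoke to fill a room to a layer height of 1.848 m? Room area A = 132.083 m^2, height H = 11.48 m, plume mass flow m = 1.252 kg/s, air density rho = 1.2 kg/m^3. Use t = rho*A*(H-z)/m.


H - z = 9.632 m
t = 1.2 * 132.083 * 9.632 / 1.252 = 1219.4 s

1219.4 s


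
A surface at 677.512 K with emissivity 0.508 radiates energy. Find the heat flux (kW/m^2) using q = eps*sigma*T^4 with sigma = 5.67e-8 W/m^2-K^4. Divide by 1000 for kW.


T^4 = 2.1070e+11
q = 0.508 * 5.67e-8 * 2.1070e+11 / 1000 = 6.0690 kW/m^2

6.0690 kW/m^2


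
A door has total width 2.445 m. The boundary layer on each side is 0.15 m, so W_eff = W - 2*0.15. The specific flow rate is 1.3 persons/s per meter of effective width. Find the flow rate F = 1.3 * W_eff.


W_eff = 2.445 - 0.30 = 2.145 m
F = 1.3 * 2.145 = 2.7885 persons/s

2.7885 persons/s


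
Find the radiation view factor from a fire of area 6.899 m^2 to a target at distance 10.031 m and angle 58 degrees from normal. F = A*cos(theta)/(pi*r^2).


cos(58 deg) = 0.52992
pi*r^2 = 316.11
F = 6.899 * 0.52992 / 316.11 = 0.011565

0.011565


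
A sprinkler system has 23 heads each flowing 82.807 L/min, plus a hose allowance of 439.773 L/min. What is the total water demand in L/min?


Sprinkler demand = 23 * 82.807 = 1904.561 L/min
Total = 1904.561 + 439.773 = 2344.334 L/min

2344.334 L/min


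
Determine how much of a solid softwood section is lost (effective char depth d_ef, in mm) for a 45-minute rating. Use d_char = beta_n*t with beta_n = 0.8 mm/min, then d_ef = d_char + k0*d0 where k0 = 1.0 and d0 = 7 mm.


d_char = 0.8 * 45 = 36 mm
d_ef = 36 + 1.0*7 = 43 mm

43 mm


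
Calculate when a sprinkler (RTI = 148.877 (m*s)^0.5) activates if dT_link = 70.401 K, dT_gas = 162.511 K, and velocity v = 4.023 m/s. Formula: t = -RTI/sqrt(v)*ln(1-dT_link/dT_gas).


dT_link/dT_gas = 0.43321
ln(1 - 0.43321) = -0.56776
t = -148.877 / sqrt(4.023) * -0.56776 = 42.142 s

42.142 s


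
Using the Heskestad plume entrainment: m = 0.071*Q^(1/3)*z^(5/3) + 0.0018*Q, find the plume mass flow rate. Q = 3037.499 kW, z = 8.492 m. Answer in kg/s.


Q^(1/3) = 14.482
z^(5/3) = 35.347
First term = 0.071 * 14.482 * 35.347 = 36.345
Second term = 0.0018 * 3037.499 = 5.4675
m = 41.813 kg/s

41.813 kg/s


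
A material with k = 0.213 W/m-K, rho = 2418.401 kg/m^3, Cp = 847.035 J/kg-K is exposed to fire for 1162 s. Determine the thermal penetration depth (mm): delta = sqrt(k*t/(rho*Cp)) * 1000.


alpha = 0.213 / (2418.401 * 847.035) = 1.0398e-07 m^2/s
alpha * t = 0.00012082
delta = sqrt(0.00012082) * 1000 = 10.992 mm

10.992 mm


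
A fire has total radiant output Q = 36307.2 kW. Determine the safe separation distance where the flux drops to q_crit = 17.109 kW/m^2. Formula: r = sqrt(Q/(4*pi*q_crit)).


4*pi*q_crit = 215.00
Q/(4*pi*q_crit) = 168.87
r = sqrt(168.87) = 12.995 m

12.995 m


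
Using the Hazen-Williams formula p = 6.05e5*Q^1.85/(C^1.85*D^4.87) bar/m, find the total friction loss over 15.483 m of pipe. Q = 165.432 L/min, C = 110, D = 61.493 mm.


Q^1.85 = 12719
C^1.85 = 5978.3
D^4.87 = 5.1473e+08
p/m = 0.0025006 bar/m
p_total = 0.0025006 * 15.483 = 0.038717 bar

0.038717 bar


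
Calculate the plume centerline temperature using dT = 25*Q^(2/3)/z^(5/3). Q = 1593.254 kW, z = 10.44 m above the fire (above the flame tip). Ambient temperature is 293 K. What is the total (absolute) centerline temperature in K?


Q^(2/3) = 136.41
z^(5/3) = 49.869
dT = 25 * 136.41 / 49.869 = 68.385 K
T = 293 + 68.385 = 361.39 K

361.39 K


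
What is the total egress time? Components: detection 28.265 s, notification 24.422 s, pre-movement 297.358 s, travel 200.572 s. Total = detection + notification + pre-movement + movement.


Total = 28.265 + 24.422 + 297.358 + 200.572 = 550.617 s

550.617 s


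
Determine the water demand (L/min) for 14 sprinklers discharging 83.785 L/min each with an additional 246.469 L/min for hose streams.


Sprinkler demand = 14 * 83.785 = 1172.99 L/min
Total = 1172.99 + 246.469 = 1419.459 L/min

1419.459 L/min


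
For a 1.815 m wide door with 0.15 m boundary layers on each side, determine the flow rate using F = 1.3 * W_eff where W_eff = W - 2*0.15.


W_eff = 1.815 - 0.30 = 1.515 m
F = 1.3 * 1.515 = 1.9695 persons/s

1.9695 persons/s


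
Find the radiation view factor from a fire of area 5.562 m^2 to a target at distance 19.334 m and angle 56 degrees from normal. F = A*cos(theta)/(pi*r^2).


cos(56 deg) = 0.55919
pi*r^2 = 1174.3
F = 5.562 * 0.55919 / 1174.3 = 0.0026485

0.0026485


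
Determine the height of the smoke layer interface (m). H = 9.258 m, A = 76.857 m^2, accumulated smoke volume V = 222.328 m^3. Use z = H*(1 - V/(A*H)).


V/(A*H) = 0.31246
1 - 0.31246 = 0.68754
z = 9.258 * 0.68754 = 6.3653 m

6.3653 m


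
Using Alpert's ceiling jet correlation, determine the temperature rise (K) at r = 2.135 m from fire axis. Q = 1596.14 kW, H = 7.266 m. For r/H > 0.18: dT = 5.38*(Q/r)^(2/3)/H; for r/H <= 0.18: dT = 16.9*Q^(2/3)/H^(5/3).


r/H = 2.135 / 7.266 = 0.29383
r/H > 0.18, so dT = 5.38*(Q/r)^(2/3)/H
Q/r = 747.61
(Q/r)^(2/3) = 82.372
dT = 5.38 * 82.372 / 7.266 = 60.991 K

60.991 K


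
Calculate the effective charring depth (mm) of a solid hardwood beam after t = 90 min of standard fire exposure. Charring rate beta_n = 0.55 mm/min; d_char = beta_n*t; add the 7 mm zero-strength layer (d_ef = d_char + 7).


d_char = 0.55 * 90 = 49.5 mm
d_ef = 49.5 + 1.0*7 = 56.5 mm

56.5 mm


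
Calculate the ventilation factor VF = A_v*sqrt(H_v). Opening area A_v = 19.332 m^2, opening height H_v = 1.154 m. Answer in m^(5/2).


sqrt(H_v) = 1.0742
VF = 19.332 * 1.0742 = 20.767 m^(5/2)

20.767 m^(5/2)


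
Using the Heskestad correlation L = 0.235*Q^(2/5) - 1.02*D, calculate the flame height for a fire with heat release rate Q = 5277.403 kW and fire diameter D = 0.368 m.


Q^(2/5) = 30.830
0.235 * Q^(2/5) = 7.2450
1.02 * D = 0.37536
L = 6.8696 m

6.8696 m


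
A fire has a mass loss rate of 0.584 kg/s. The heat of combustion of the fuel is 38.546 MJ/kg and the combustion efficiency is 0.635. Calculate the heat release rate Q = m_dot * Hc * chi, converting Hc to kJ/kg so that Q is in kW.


Hc = 38.546 MJ/kg = 38.546 * 1000 kJ/kg = 38546 kJ/kg
Q = 0.584 kg/s * 38546 kJ/kg * 0.635 = 14294 kW

14294 kW


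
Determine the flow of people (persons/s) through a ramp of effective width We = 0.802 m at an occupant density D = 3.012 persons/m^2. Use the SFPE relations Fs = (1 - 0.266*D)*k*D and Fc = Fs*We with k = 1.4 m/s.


1 - 0.266*D = 1 - 0.266*3.012 = 0.19881
Fs = 0.19881 * 1.4 * 3.012 = 0.83833 persons/(s*m)
Fc = 0.83833 * 0.802 = 0.67234 persons/s

0.67234 persons/s


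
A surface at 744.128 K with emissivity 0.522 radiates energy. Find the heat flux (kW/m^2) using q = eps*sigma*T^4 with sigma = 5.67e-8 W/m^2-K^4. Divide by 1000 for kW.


T^4 = 3.0661e+11
q = 0.522 * 5.67e-8 * 3.0661e+11 / 1000 = 9.0749 kW/m^2

9.0749 kW/m^2


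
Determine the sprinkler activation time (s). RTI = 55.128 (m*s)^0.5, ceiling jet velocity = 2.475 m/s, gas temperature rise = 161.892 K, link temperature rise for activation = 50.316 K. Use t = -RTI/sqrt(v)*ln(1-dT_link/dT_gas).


dT_link/dT_gas = 0.31080
ln(1 - 0.31080) = -0.37222
t = -55.128 / sqrt(2.475) * -0.37222 = 13.043 s

13.043 s


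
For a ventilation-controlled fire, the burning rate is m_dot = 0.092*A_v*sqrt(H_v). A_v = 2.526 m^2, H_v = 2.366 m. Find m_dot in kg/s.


sqrt(H_v) = 1.5382
m_dot = 0.092 * 2.526 * 1.5382 = 0.35746 kg/s

0.35746 kg/s


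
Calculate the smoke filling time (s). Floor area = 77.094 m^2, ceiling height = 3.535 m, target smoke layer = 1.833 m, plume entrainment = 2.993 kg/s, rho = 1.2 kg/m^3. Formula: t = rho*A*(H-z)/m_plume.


H - z = 1.702 m
t = 1.2 * 77.094 * 1.702 / 2.993 = 52.608 s

52.608 s


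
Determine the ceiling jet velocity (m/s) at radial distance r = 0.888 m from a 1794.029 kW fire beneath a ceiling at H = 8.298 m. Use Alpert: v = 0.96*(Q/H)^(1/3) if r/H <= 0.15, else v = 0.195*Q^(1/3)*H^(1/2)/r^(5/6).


r/H = 0.888 / 8.298 = 0.10701
r/H <= 0.15, so v = 0.96*(Q/H)^(1/3)
Q/H = 216.20
(Q/H)^(1/3) = 6.0019
v = 0.96 * 6.0019 = 5.7618 m/s

5.7618 m/s


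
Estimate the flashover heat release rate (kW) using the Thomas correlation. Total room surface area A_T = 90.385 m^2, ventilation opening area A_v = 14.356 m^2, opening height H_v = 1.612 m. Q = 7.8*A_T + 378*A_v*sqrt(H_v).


7.8*A_T = 705.003
sqrt(H_v) = 1.2696
378*A_v*sqrt(H_v) = 6889.8
Q = 705.003 + 6889.8 = 7594.8 kW

7594.8 kW


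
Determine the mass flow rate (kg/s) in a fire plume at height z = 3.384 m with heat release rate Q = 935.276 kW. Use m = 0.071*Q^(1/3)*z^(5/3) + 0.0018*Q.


Q^(1/3) = 9.7794
z^(5/3) = 7.6275
First term = 0.071 * 9.7794 * 7.6275 = 5.2961
Second term = 0.0018 * 935.276 = 1.6835
m = 6.9796 kg/s

6.9796 kg/s


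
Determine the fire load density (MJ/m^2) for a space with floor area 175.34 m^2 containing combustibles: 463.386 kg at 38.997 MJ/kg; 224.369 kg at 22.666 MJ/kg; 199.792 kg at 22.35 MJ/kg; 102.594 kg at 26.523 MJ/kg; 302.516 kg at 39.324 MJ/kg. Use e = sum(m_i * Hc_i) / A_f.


Total energy = 463.386*38.997 + 224.369*22.666 + 199.792*22.35 + 102.594*26.523 + 302.516*39.324
= 18070.66 + 5085.548 + 4465.351 + 2721.101 + 11896.14
= 42238.80 MJ
e = 42238.80 / 175.34 = 240.90 MJ/m^2

240.90 MJ/m^2


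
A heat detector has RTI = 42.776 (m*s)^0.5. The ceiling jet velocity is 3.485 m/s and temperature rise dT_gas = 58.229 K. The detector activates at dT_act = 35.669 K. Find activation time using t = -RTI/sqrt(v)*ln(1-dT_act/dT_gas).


dT_act/dT_gas = 0.61256
ln(1 - 0.61256) = -0.94821
t = -42.776 / sqrt(3.485) * -0.94821 = 21.727 s

21.727 s


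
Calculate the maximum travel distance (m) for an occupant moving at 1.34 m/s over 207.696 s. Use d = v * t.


d = 1.34 * 207.696 = 278.31 m

278.31 m


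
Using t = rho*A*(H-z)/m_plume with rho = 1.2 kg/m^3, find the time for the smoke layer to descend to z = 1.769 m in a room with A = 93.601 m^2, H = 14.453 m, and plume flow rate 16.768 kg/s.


H - z = 12.684 m
t = 1.2 * 93.601 * 12.684 / 16.768 = 84.964 s

84.964 s


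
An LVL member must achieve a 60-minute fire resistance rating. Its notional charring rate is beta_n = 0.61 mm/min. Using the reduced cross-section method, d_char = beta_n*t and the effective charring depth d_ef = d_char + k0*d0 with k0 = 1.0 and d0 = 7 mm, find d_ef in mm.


d_char = 0.61 * 60 = 36.6 mm
d_ef = 36.6 + 1.0*7 = 43.6 mm

43.6 mm


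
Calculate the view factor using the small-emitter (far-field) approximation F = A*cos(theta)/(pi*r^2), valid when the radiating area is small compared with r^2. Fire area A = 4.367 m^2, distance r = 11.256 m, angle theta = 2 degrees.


cos(2 deg) = 0.99939
pi*r^2 = 398.03
F = 4.367 * 0.99939 / 398.03 = 0.010965

0.010965


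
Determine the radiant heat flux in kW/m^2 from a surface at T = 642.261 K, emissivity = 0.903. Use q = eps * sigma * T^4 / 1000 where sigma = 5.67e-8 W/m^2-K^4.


T^4 = 1.7016e+11
q = 0.903 * 5.67e-8 * 1.7016e+11 / 1000 = 8.7120 kW/m^2

8.7120 kW/m^2


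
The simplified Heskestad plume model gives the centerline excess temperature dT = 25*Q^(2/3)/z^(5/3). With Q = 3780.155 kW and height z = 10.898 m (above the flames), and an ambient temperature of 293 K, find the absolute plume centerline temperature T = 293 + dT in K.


Q^(2/3) = 242.66
z^(5/3) = 53.569
dT = 25 * 242.66 / 53.569 = 113.25 K
T = 293 + 113.25 = 406.25 K

406.25 K


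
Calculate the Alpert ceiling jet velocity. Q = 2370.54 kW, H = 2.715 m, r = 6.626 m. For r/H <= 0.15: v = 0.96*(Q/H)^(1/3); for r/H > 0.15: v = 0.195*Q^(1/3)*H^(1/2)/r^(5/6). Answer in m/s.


r/H = 6.626 / 2.715 = 2.4405
r/H > 0.15, so v = 0.195*Q^(1/3)*H^(1/2)/r^(5/6)
Q^(1/3) = 13.334
H^(1/2) = 1.6477
r^(5/6) = 4.8348
v = 0.195 * 13.334 * 1.6477 / 4.8348 = 0.88612 m/s

0.88612 m/s


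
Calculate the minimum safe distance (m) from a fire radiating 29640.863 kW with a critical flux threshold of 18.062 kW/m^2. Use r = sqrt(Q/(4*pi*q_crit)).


4*pi*q_crit = 226.97
Q/(4*pi*q_crit) = 130.59
r = sqrt(130.59) = 11.428 m

11.428 m


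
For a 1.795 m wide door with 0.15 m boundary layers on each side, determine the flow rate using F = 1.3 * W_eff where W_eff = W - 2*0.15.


W_eff = 1.795 - 0.30 = 1.495 m
F = 1.3 * 1.495 = 1.9435 persons/s

1.9435 persons/s
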